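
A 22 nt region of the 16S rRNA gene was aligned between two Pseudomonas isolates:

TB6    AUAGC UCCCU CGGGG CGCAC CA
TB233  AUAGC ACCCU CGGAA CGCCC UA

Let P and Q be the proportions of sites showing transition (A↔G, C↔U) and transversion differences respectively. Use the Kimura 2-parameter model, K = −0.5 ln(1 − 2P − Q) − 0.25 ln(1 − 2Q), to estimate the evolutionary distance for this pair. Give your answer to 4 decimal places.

The sequences differ at positions 6 (U/A, transversion), 14 (G/A, transition), 15 (G/A, transition), 19 (A/C, transversion), 21 (C/U, transition).
Of the 5 differences, 3 transitions and 2 transversions over 22 sites: P = 3/22 = 0.136364, Q = 2/22 = 0.090909.
d = −0.5·ln(0.636363) − 0.25·ln(0.818182) = −0.5·(-0.451986) − 0.25·(-0.200670) = 0.2762.

0.2762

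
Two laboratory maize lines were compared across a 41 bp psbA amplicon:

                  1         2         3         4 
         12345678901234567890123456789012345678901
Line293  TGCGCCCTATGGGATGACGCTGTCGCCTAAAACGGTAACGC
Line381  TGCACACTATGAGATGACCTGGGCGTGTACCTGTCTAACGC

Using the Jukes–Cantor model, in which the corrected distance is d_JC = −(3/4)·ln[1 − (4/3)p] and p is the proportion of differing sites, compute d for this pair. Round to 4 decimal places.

Differing sites — 4:G/A; 6:C/A; 12:G/A; 19:G/C; 20:C/T; 21:T/G; 23:T/G; 26:C/T; 27:C/G; 30:A/C; 31:A/C; 32:A/T; 33:C/G; 34:G/T; 35:G/C.
p = 15/41 = 0.365854.
d = −0.75 · ln(1 − (4/3)·0.365854) = −0.75 · ln(0.512195) = −0.75 · (-0.669050) = 0.5018.

0.5018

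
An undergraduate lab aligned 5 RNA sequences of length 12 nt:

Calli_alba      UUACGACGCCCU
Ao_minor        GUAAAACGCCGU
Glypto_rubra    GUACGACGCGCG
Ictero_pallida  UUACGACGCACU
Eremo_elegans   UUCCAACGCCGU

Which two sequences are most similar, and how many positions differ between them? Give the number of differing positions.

Pairwise Hamming distances:
  Calli_alba vs Ao_minor: 4
  Calli_alba vs Glypto_rubra: 3
  Calli_alba vs Ictero_pallida: 1
  Calli_alba vs Eremo_elegans: 3
  Ao_minor vs Glypto_rubra: 5
  Ao_minor vs Ictero_pallida: 5
  Ao_minor vs Eremo_elegans: 3
  Glypto_rubra vs Ictero_pallida: 3
  Glypto_rubra vs Eremo_elegans: 6
  Ictero_pallida vs Eremo_elegans: 4
The smallest is 1, between Calli_alba and Ictero_pallida.

1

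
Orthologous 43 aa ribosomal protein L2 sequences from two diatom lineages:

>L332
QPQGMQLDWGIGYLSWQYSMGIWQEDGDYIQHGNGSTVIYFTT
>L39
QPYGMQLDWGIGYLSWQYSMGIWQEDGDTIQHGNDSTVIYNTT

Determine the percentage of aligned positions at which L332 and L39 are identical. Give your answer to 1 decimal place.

90.7%

Mismatches occur at site 3 (Q/Y), site 29 (Y/T), site 35 (G/D), site 41 (F/N).
39 of the 43 sites match, so the percent identity is 39/43 × 100 = 90.7%.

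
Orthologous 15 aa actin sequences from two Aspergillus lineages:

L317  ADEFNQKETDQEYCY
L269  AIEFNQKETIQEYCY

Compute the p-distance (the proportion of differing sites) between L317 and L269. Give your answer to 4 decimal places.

Mismatches occur at site 2 (D↔I), site 10 (D↔I).
There are 2 differences over 15 sites, so p = 2/15 = 0.1333.

0.1333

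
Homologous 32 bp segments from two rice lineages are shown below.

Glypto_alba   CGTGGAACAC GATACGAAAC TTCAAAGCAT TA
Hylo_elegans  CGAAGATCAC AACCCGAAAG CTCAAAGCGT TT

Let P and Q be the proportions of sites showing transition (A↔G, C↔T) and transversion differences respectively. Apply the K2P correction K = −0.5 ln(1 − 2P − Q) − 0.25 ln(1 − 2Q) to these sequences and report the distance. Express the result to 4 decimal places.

0.4099

Mismatches occur at site 3 (T↔A, transversion), site 4 (G↔A, transition), site 7 (A↔T, transversion), site 11 (G↔A, transition), site 13 (T↔C, transition), site 14 (A↔C, transversion), site 20 (C↔G, transversion), site 21 (T↔C, transition), site 29 (A↔G, transition), site 32 (A↔T, transversion).
Of the 10 differences, 5 transitions and 5 transversions over 32 sites: P = 5/32 = 0.156250, Q = 5/32 = 0.156250.
d = −0.5·ln(0.531250) − 0.25·ln(0.687500) = −0.5·(-0.632523) − 0.25·(-0.374693) = 0.4099.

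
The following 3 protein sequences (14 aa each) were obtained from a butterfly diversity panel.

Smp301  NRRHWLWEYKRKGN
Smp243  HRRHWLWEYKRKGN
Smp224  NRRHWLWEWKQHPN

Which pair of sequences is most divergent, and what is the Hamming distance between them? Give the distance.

Pairwise Hamming distances:
  Smp301 vs Smp243: 1
  Smp301 vs Smp224: 4
  Smp243 vs Smp224: 5
The largest is 5, between Smp243 and Smp224.

5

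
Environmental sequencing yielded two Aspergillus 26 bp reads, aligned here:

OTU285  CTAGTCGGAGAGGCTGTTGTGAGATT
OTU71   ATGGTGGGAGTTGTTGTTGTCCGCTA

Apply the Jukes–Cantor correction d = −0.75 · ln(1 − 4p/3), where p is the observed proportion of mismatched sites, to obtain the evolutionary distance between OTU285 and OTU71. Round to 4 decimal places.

Differing sites — 1:C/A; 3:A/G; 6:C/G; 11:A/T; 12:G/T; 14:C/T; 21:G/C; 22:A/C; 24:A/C; 26:T/A.
p = 10/26 = 0.384615.
d = −0.75 · ln(1 − (4/3)·0.384615) = −0.75 · ln(0.487180) = −0.75 · (-0.719122) = 0.5393.

0.5393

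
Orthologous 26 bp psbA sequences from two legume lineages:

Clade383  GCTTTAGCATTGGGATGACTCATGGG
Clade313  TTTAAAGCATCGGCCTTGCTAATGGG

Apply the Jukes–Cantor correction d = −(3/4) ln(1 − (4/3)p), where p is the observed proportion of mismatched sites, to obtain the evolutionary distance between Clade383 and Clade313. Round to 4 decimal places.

0.5393

Differing sites — 1:G/T; 2:C/T; 4:T/A; 5:T/A; 11:T/C; 14:G/C; 15:A/C; 17:G/T; 18:A/G; 21:C/A.
p = 10/26 = 0.384615.
d = −0.75 · ln(1 − (4/3)·0.384615) = −0.75 · ln(0.487180) = −0.75 · (-0.719122) = 0.5393.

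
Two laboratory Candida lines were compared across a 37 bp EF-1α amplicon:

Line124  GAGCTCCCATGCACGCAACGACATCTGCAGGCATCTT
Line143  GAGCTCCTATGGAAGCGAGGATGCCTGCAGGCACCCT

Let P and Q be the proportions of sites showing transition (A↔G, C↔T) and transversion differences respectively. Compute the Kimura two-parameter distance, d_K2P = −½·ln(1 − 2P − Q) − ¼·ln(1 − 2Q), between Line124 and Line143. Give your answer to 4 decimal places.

The sequences differ at positions 8 (C/T, transition), 12 (C/G, transversion), 14 (C/A, transversion), 17 (A/G, transition), 19 (C/G, transversion), 22 (C/T, transition), 23 (A/G, transition), 24 (T/C, transition), 34 (T/C, transition), 36 (T/C, transition).
Of the 10 differences, 7 transitions and 3 transversions over 37 sites: P = 7/37 = 0.189189, Q = 3/37 = 0.081081.
d = −0.5·ln(0.540541) − 0.25·ln(0.837838) = −0.5·(-0.615185) − 0.25·(-0.176931) = 0.3518.

0.3518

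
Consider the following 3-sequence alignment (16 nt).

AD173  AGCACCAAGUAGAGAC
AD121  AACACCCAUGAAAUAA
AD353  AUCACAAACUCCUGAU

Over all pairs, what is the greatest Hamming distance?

10

Pairwise Hamming distances:
  AD173 vs AD121: 7
  AD173 vs AD353: 7
  AD121 vs AD353: 10
The largest is 10, between AD121 and AD353.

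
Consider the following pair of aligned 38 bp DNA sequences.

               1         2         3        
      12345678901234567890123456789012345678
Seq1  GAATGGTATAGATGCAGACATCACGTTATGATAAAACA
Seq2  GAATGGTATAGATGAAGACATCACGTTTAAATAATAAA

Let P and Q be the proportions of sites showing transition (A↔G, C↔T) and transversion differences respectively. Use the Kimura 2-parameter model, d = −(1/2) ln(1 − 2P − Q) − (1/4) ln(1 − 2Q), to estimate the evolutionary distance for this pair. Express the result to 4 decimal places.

0.1781

Differing sites — 15:C/A (Tv); 28:A/T (Tv); 29:T/A (Tv); 30:G/A (Ti); 35:A/T (Tv); 37:C/A (Tv).
Of the 6 differences, 1 transition and 5 transversions over 38 sites: P = 1/38 = 0.026316, Q = 5/38 = 0.131579.
d = −0.5·ln(0.815789) − 0.25·ln(0.736842) = −0.5·(-0.203600) − 0.25·(-0.305382) = 0.1781.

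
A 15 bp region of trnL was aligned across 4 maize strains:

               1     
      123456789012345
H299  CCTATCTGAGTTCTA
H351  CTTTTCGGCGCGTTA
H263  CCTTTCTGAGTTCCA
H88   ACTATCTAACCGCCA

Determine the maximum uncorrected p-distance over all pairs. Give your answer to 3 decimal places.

Pairwise Hamming distances:
  H299 vs H351: 7
  H299 vs H263: 2
  H299 vs H88: 6
  H351 vs H263: 7
  H351 vs H88: 9
  H263 vs H88: 6
The largest is 9 mismatches, between H351 and H88; p = 9/15 = 0.600.

0.600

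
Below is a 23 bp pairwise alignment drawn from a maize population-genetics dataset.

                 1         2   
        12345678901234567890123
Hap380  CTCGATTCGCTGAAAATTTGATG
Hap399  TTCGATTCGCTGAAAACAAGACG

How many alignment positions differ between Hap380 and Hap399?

The sequences differ at positions 1 (C/T), 17 (T/C), 18 (T/A), 19 (T/A), 22 (T/C).
That gives 5 mismatches out of 23 aligned sites, so the Hamming distance is 5.

5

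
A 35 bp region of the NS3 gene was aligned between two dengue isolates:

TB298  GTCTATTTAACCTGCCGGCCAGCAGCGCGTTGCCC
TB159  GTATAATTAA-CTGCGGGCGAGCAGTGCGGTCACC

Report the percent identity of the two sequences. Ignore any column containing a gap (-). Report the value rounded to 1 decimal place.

Excluding the 1 gap column leaves 34 comparable sites.
Differing sites — 3:C/A; 6:T/A; 16:C/G; 20:C/G; 26:C/T; 30:T/G; 32:G/C; 33:C/A.
26 of the 34 comparable sites match, so the percent identity is 26/34 × 100 = 76.5%.

76.5%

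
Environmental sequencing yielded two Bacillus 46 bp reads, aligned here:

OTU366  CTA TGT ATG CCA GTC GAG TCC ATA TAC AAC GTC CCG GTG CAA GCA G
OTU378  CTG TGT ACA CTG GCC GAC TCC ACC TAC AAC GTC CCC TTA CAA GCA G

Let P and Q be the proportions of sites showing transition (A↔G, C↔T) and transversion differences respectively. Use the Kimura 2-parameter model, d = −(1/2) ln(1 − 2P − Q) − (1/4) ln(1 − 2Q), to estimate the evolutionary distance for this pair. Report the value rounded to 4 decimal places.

0.3330

The sequences differ at positions 3 (A/G, transition), 8 (T/C, transition), 9 (G/A, transition), 11 (C/T, transition), 12 (A/G, transition), 14 (T/C, transition), 18 (G/C, transversion), 23 (T/C, transition), 24 (A/C, transversion), 36 (G/C, transversion), 37 (G/T, transversion), 39 (G/A, transition).
Of the 12 differences, 8 transitions and 4 transversions over 46 sites: P = 8/46 = 0.173913, Q = 4/46 = 0.086957.
d = −0.5·ln(0.565217) − 0.25·ln(0.826086) = −0.5·(-0.570546) − 0.25·(-0.191056) = 0.3330.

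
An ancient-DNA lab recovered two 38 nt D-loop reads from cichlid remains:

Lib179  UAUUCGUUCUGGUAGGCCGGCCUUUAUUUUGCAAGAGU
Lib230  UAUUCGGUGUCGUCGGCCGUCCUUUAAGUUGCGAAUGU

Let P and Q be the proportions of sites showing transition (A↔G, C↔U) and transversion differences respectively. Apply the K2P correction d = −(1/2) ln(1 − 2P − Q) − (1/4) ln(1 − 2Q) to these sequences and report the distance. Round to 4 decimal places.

Mismatches occur at site 7 (U/G, transversion), site 9 (C/G, transversion), site 11 (G/C, transversion), site 14 (A/C, transversion), site 20 (G/U, transversion), site 27 (U/A, transversion), site 28 (U/G, transversion), site 33 (A/G, transition), site 35 (G/A, transition), site 36 (A/U, transversion).
Of the 10 differences, 2 transitions and 8 transversions over 38 sites: P = 2/38 = 0.052632, Q = 8/38 = 0.210526.
d = −0.5·ln(0.684210) − 0.25·ln(0.578948) = −0.5·(-0.379490) − 0.25·(-0.546543) = 0.3264.

0.3264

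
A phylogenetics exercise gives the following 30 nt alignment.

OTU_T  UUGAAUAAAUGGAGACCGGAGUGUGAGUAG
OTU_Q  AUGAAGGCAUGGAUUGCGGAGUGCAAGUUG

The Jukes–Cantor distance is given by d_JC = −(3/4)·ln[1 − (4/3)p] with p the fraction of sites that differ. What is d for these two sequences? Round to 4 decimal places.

0.4408

The sequences differ at positions 1 (U/A), 6 (U/G), 7 (A/G), 8 (A/C), 14 (G/U), 15 (A/U), 16 (C/G), 24 (U/C), 25 (G/A), 29 (A/U).
p = 10/30 = 0.333333.
d = −0.75 · ln(1 − (4/3)·0.333333) = −0.75 · ln(0.555556) = −0.75 · (-0.587786) = 0.4408.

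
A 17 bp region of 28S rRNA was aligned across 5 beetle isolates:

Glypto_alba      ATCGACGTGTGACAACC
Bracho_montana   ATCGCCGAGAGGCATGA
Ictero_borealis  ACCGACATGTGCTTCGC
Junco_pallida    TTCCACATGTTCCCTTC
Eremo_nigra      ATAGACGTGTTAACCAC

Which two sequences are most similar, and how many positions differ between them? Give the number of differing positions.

6

Pairwise Hamming distances:
  Glypto_alba vs Bracho_montana: 7
  Glypto_alba vs Ictero_borealis: 7
  Glypto_alba vs Junco_pallida: 8
  Glypto_alba vs Eremo_nigra: 6
  Bracho_montana vs Ictero_borealis: 10
  Bracho_montana vs Junco_pallida: 11
  Bracho_montana vs Eremo_nigra: 11
  Ictero_borealis vs Junco_pallida: 8
  Ictero_borealis vs Eremo_nigra: 8
  Junco_pallida vs Eremo_nigra: 8
The smallest is 6, between Glypto_alba and Eremo_nigra.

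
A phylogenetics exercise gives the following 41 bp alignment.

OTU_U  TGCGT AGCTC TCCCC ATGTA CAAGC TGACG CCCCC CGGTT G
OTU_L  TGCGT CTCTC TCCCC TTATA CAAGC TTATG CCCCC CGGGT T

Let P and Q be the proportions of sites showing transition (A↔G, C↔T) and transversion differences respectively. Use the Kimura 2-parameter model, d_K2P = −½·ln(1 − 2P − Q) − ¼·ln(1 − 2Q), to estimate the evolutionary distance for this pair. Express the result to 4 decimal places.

0.2264

Mismatches occur at site 6 (A→C, transversion), site 7 (G→T, transversion), site 16 (A→T, transversion), site 18 (G→A, transition), site 27 (G→T, transversion), site 29 (C→T, transition), site 39 (T→G, transversion), site 41 (G→T, transversion).
Of the 8 differences, 2 transitions and 6 transversions over 41 sites: P = 2/41 = 0.048780, Q = 6/41 = 0.146341.
d = −0.5·ln(0.756099) − 0.25·ln(0.707318) = −0.5·(-0.279583) − 0.25·(-0.346275) = 0.2264.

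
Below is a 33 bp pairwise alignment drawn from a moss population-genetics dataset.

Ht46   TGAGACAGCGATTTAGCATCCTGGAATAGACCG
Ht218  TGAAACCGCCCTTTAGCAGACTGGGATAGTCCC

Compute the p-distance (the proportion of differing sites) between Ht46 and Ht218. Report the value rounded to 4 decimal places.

0.2727

The sequences differ at positions 4 (G/A), 7 (A/C), 10 (G/C), 11 (A/C), 19 (T/G), 20 (C/A), 25 (A/G), 30 (A/T), 33 (G/C).
There are 9 differences over 33 sites, so p = 9/33 = 0.2727.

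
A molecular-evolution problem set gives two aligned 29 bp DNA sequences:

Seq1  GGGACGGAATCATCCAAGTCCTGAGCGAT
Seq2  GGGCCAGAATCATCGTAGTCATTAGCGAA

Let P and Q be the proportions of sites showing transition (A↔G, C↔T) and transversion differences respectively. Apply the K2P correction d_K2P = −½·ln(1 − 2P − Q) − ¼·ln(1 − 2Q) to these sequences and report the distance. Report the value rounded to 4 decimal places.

Mismatches occur at site 4 (A↔C, transversion), site 6 (G↔A, transition), site 15 (C↔G, transversion), site 16 (A↔T, transversion), site 21 (C↔A, transversion), site 23 (G↔T, transversion), site 29 (T↔A, transversion).
Of the 7 differences, 1 transition and 6 transversions over 29 sites: P = 1/29 = 0.034483, Q = 6/29 = 0.206897.
d = −0.5·ln(0.724137) − 0.25·ln(0.586206) = −0.5·(-0.322775) − 0.25·(-0.534084) = 0.2949.

0.2949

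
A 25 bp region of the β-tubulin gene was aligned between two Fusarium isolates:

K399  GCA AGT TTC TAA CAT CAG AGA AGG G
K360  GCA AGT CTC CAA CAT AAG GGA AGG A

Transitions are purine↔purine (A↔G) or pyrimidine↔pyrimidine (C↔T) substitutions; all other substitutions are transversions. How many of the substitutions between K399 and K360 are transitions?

4

Differing sites — 7:T/C (Ti); 10:T/C (Ti); 16:C/A (Tv); 19:A/G (Ti); 25:G/A (Ti).
Of the 5 differences, 4 transitions and 1 transversion, so the answer is 4.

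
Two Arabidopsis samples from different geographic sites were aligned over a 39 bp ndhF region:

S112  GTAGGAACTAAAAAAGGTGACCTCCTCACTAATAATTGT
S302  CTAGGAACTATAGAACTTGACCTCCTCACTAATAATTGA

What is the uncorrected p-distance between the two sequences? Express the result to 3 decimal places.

The sequences differ at positions 1 (G/C), 11 (A/T), 13 (A/G), 16 (G/C), 17 (G/T), 39 (T/A).
There are 6 differences over 39 sites, so p = 6/39 = 0.154.

0.154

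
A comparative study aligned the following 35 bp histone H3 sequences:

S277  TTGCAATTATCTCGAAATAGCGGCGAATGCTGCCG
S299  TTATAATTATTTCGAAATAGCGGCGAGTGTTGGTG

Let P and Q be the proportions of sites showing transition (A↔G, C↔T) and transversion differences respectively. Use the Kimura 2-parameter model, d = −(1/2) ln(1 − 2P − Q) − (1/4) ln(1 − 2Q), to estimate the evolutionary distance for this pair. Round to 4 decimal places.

Mismatches occur at site 3 (G→A, transition), site 4 (C→T, transition), site 11 (C→T, transition), site 27 (A→G, transition), site 30 (C→T, transition), site 33 (C→G, transversion), site 34 (C→T, transition).
Of the 7 differences, 6 transitions and 1 transversion over 35 sites: P = 6/35 = 0.171429, Q = 1/35 = 0.028571.
d = −0.5·ln(0.628571) − 0.25·ln(0.942858) = −0.5·(-0.464306) − 0.25·(-0.058840) = 0.2469.

0.2469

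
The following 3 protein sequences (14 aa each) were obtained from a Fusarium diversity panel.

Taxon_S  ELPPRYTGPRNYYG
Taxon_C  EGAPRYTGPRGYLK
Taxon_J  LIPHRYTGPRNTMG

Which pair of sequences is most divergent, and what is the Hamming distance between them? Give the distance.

Pairwise Hamming distances:
  Taxon_S vs Taxon_C: 5
  Taxon_S vs Taxon_J: 5
  Taxon_C vs Taxon_J: 8
The largest is 8, between Taxon_C and Taxon_J.

8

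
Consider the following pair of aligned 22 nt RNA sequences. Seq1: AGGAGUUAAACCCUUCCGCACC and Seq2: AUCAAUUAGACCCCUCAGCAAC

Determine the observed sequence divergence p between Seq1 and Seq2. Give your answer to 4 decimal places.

0.3182

Differing sites — 2:G/U; 3:G/C; 5:G/A; 9:A/G; 14:U/C; 17:C/A; 21:C/A.
There are 7 differences over 22 sites, so p = 7/22 = 0.3182.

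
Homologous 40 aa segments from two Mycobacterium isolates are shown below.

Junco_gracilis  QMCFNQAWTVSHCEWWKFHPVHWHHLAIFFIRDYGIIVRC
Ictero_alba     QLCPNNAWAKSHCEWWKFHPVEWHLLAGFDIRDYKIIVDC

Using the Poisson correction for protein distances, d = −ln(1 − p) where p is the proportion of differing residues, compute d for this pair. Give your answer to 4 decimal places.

Differing sites — 2:M/L; 4:F/P; 6:Q/N; 9:T/A; 10:V/K; 22:H/E; 25:H/L; 28:I/G; 30:F/D; 35:G/K; 39:R/D.
p = 11/40 = 0.275000.
d = −ln(1 − 0.275000) = −ln(0.725000) = 0.3216.

0.3216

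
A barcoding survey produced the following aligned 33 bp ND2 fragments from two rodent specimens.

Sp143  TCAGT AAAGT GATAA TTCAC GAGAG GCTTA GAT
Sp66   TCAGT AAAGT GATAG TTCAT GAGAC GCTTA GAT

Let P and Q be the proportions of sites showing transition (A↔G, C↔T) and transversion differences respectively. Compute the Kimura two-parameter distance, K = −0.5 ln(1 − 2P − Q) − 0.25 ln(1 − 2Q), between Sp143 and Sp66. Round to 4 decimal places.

Mismatches occur at site 15 (A/G, transition), site 20 (C/T, transition), site 25 (G/C, transversion).
Of the 3 differences, 2 transitions and 1 transversion over 33 sites: P = 2/33 = 0.060606, Q = 1/33 = 0.030303.
d = −0.5·ln(0.848485) − 0.25·ln(0.939394) = −0.5·(-0.164303) − 0.25·(-0.062520) = 0.0978.

0.0978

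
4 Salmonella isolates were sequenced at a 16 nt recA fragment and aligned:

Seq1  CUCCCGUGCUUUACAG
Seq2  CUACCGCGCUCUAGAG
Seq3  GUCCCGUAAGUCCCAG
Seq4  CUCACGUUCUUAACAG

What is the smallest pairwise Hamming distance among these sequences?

Pairwise Hamming distances:
  Seq1 vs Seq2: 4
  Seq1 vs Seq3: 6
  Seq1 vs Seq4: 3
  Seq2 vs Seq3: 10
  Seq2 vs Seq4: 7
  Seq3 vs Seq4: 7
The smallest is 3, between Seq1 and Seq4.

3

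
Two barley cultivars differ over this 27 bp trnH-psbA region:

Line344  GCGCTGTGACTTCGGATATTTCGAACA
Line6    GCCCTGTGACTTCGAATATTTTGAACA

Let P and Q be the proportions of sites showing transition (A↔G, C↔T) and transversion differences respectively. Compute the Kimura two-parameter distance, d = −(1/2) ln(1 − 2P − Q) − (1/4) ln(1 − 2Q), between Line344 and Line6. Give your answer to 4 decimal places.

Differing sites — 3:G/C (Tv); 15:G/A (Ti); 22:C/T (Ti).
Of the 3 differences, 2 transitions and 1 transversion over 27 sites: P = 2/27 = 0.074074, Q = 1/27 = 0.037037.
d = −0.5·ln(0.814815) − 0.25·ln(0.925926) = −0.5·(-0.204794) − 0.25·(-0.076961) = 0.1216.

0.1216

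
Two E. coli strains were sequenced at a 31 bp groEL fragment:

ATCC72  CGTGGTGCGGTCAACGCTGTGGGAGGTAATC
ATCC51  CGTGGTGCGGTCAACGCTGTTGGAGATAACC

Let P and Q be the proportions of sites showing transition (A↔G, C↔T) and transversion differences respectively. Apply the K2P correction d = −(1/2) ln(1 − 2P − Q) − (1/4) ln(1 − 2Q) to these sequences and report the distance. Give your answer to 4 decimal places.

0.1046

Differing sites — 21:G/T (Tv); 26:G/A (Ti); 30:T/C (Ti).
Of the 3 differences, 2 transitions and 1 transversion over 31 sites: P = 2/31 = 0.064516, Q = 1/31 = 0.032258.
d = −0.5·ln(0.838710) − 0.25·ln(0.935484) = −0.5·(-0.175890) − 0.25·(-0.066691) = 0.1046.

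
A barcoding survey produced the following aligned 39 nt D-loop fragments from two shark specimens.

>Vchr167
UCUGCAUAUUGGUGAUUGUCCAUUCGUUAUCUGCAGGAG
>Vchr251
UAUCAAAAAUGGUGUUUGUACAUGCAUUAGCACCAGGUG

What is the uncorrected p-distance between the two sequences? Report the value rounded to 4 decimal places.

Mismatches occur at site 2 (C→A), site 4 (G→C), site 5 (C→A), site 7 (U→A), site 9 (U→A), site 15 (A→U), site 20 (C→A), site 24 (U→G), site 26 (G→A), site 30 (U→G), site 32 (U→A), site 33 (G→C), site 38 (A→U).
There are 13 differences over 39 sites, so p = 13/39 = 0.3333.

0.3333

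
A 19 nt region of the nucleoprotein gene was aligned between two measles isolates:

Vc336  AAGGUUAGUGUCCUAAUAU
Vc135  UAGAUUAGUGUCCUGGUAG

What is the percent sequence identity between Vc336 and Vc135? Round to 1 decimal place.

Mismatches occur at site 1 (A↔U), site 4 (G↔A), site 15 (A↔G), site 16 (A↔G), site 19 (U↔G).
14 of the 19 sites match, so the percent identity is 14/19 × 100 = 73.7%.

73.7%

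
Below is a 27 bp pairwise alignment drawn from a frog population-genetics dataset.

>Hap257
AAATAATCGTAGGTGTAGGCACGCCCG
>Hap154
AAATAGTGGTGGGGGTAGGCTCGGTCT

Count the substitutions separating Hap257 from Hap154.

8

Differing sites — 6:A/G; 8:C/G; 11:A/G; 14:T/G; 21:A/T; 24:C/G; 25:C/T; 27:G/T.
That gives 8 mismatches out of 27 aligned sites, so the Hamming distance is 8.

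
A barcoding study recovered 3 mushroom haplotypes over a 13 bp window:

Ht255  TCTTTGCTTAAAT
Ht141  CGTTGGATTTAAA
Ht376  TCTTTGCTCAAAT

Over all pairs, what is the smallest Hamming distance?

Pairwise Hamming distances:
  Ht255 vs Ht141: 6
  Ht255 vs Ht376: 1
  Ht141 vs Ht376: 7
The smallest is 1, between Ht255 and Ht376.

1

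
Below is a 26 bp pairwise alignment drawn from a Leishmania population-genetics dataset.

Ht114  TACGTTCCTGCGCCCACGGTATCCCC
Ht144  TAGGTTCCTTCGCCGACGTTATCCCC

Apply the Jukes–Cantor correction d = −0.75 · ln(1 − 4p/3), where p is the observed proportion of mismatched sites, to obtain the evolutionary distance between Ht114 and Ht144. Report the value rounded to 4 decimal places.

Mismatches occur at site 3 (C→G), site 10 (G→T), site 15 (C→G), site 19 (G→T).
p = 4/26 = 0.153846.
d = −0.75 · ln(1 − (4/3)·0.153846) = −0.75 · ln(0.794872) = −0.75 · (-0.229574) = 0.1722.

0.1722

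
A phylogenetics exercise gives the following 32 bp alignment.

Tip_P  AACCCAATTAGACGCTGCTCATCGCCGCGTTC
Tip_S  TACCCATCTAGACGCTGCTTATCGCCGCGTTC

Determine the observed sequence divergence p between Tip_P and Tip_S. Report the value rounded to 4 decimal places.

0.1250

The sequences differ at positions 1 (A/T), 7 (A/T), 8 (T/C), 20 (C/T).
There are 4 differences over 32 sites, so p = 4/32 = 0.1250.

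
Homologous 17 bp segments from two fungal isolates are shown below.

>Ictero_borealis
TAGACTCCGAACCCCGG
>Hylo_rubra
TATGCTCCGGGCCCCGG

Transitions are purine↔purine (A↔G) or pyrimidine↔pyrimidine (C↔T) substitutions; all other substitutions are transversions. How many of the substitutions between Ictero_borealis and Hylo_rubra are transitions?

Mismatches occur at site 3 (G/T, transversion), site 4 (A/G, transition), site 10 (A/G, transition), site 11 (A/G, transition).
Of the 4 differences, 3 transitions and 1 transversion, so the answer is 3.

3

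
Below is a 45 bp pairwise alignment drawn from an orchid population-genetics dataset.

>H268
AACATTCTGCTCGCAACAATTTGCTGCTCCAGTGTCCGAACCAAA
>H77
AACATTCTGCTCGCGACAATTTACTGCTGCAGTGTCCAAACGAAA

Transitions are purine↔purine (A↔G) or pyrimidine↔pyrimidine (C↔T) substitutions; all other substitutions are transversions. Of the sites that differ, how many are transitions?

3

Differing sites — 15:A/G (Ti); 23:G/A (Ti); 29:C/G (Tv); 38:G/A (Ti); 42:C/G (Tv).
Of the 5 differences, 3 transitions and 2 transversions, so the answer is 3.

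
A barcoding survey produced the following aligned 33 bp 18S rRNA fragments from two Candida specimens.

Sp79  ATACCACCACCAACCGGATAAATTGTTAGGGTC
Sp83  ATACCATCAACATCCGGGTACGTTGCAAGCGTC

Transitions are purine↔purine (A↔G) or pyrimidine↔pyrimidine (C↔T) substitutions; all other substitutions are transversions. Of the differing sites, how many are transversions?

5

Differing sites — 7:C/T (Ti); 10:C/A (Tv); 13:A/T (Tv); 18:A/G (Ti); 21:A/C (Tv); 22:A/G (Ti); 26:T/C (Ti); 27:T/A (Tv); 30:G/C (Tv).
Of the 9 differences, 4 transitions and 5 transversions, so the answer is 5.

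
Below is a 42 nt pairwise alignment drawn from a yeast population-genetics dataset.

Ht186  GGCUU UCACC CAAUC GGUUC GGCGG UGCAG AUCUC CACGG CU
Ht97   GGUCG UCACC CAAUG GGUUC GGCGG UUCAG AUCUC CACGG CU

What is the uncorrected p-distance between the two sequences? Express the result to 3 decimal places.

Mismatches occur at site 3 (C/U), site 4 (U/C), site 5 (U/G), site 15 (C/G), site 27 (G/U).
There are 5 differences over 42 sites, so p = 5/42 = 0.119.

0.119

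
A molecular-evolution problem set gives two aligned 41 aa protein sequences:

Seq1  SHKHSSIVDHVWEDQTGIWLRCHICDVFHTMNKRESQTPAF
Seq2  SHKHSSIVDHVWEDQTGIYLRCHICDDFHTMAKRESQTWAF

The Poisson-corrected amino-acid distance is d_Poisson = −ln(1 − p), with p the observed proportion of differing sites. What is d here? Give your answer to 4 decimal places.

Mismatches occur at site 19 (W↔Y), site 27 (V↔D), site 32 (N↔A), site 39 (P↔W).
p = 4/41 = 0.097561.
d = −ln(1 − 0.097561) = −ln(0.902439) = 0.1027.

0.1027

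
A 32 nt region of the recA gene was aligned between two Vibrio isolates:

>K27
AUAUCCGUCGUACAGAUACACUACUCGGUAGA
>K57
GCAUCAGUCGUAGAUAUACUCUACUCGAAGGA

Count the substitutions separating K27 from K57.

Mismatches occur at site 1 (A→G), site 2 (U→C), site 6 (C→A), site 13 (C→G), site 15 (G→U), site 20 (A→U), site 28 (G→A), site 29 (U→A), site 30 (A→G).
That gives 9 mismatches out of 32 aligned sites, so the Hamming distance is 9.

9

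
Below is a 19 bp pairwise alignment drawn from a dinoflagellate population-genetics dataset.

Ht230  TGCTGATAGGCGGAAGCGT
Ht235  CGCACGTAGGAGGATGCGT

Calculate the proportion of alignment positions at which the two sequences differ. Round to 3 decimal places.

0.316

Mismatches occur at site 1 (T↔C), site 4 (T↔A), site 5 (G↔C), site 6 (A↔G), site 11 (C↔A), site 15 (A↔T).
There are 6 differences over 19 sites, so p = 6/19 = 0.316.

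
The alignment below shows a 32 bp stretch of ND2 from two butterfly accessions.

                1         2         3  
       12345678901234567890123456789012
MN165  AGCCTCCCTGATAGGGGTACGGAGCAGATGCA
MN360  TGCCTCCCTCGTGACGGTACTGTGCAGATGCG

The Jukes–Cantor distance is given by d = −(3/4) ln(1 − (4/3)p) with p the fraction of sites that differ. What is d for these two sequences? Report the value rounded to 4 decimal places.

The sequences differ at positions 1 (A/T), 10 (G/C), 11 (A/G), 13 (A/G), 14 (G/A), 15 (G/C), 21 (G/T), 23 (A/T), 32 (A/G).
p = 9/32 = 0.281250.
d = −0.75 · ln(1 − (4/3)·0.281250) = −0.75 · ln(0.625000) = −0.75 · (-0.470004) = 0.3525.

0.3525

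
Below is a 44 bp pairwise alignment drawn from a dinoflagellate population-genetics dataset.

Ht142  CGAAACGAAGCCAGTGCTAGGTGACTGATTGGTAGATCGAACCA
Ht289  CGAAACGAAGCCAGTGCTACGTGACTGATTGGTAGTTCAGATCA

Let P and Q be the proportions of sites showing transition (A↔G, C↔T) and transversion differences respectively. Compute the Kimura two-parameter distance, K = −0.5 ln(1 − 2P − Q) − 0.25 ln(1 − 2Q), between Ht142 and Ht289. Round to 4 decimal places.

Mismatches occur at site 20 (G/C, transversion), site 36 (A/T, transversion), site 39 (G/A, transition), site 40 (A/G, transition), site 42 (C/T, transition).
Of the 5 differences, 3 transitions and 2 transversions over 44 sites: P = 3/44 = 0.068182, Q = 2/44 = 0.045455.
d = −0.5·ln(0.818181) − 0.25·ln(0.909090) = −0.5·(-0.200672) − 0.25·(-0.095311) = 0.1242.

0.1242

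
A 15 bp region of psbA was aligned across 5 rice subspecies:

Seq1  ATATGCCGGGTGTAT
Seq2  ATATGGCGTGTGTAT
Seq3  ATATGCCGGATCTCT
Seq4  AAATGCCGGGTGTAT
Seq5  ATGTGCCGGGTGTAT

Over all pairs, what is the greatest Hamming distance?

5

Pairwise Hamming distances:
  Seq1 vs Seq2: 2
  Seq1 vs Seq3: 3
  Seq1 vs Seq4: 1
  Seq1 vs Seq5: 1
  Seq2 vs Seq3: 5
  Seq2 vs Seq4: 3
  Seq2 vs Seq5: 3
  Seq3 vs Seq4: 4
  Seq3 vs Seq5: 4
  Seq4 vs Seq5: 2
The largest is 5, between Seq2 and Seq3.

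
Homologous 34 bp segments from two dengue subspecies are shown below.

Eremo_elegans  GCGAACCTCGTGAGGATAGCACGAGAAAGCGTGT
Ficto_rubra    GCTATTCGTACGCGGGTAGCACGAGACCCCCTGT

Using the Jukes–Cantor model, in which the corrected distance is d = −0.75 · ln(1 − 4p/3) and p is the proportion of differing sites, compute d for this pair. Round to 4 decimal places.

Mismatches occur at site 3 (G/T), site 5 (A/T), site 6 (C/T), site 8 (T/G), site 9 (C/T), site 10 (G/A), site 11 (T/C), site 13 (A/C), site 16 (A/G), site 27 (A/C), site 28 (A/C), site 29 (G/C), site 31 (G/C).
p = 13/34 = 0.382353.
d = −0.75 · ln(1 − (4/3)·0.382353) = −0.75 · ln(0.490196) = −0.75 · (-0.712950) = 0.5347.

0.5347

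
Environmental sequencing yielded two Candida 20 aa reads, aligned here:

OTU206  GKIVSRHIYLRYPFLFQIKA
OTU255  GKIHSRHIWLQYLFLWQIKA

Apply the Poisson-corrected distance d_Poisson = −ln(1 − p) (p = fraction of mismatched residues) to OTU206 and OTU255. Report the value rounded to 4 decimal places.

Differing sites — 4:V/H; 9:Y/W; 11:R/Q; 13:P/L; 16:F/W.
p = 5/20 = 0.250000.
d = −ln(1 − 0.250000) = −ln(0.750000) = 0.2877.

0.2877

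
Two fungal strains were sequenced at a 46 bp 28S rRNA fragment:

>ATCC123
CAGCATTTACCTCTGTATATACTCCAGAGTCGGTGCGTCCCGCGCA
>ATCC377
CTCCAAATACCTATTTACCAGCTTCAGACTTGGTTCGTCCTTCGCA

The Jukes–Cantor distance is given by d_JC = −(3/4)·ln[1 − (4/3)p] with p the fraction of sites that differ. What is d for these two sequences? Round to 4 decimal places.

0.4674

Mismatches occur at site 2 (A/T), site 3 (G/C), site 6 (T/A), site 7 (T/A), site 13 (C/A), site 15 (G/T), site 18 (T/C), site 19 (A/C), site 20 (T/A), site 21 (A/G), site 24 (C/T), site 29 (G/C), site 31 (C/T), site 35 (G/T), site 41 (C/T), site 42 (G/T).
p = 16/46 = 0.347826.
d = −0.75 · ln(1 − (4/3)·0.347826) = −0.75 · ln(0.536232) = −0.75 · (-0.623188) = 0.4674.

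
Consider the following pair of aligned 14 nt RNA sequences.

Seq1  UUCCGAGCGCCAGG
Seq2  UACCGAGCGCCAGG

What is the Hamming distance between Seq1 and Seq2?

A single mismatch occurs at site 2 (U↔A).
That gives 1 mismatch out of 14 aligned sites, so the Hamming distance is 1.

1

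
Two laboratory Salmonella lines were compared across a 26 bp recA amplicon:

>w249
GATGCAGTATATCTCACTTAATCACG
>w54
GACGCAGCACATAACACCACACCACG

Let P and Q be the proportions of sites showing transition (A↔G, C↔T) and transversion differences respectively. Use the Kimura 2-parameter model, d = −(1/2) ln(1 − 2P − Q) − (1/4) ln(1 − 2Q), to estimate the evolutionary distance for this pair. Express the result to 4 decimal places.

0.4785

Mismatches occur at site 3 (T↔C, transition), site 8 (T↔C, transition), site 10 (T↔C, transition), site 13 (C↔A, transversion), site 14 (T↔A, transversion), site 18 (T↔C, transition), site 19 (T↔A, transversion), site 20 (A↔C, transversion), site 22 (T↔C, transition).
Of the 9 differences, 5 transitions and 4 transversions over 26 sites: P = 5/26 = 0.192308, Q = 4/26 = 0.153846.
d = −0.5·ln(0.461538) − 0.25·ln(0.692308) = −0.5·(-0.773191) − 0.25·(-0.367724) = 0.4785.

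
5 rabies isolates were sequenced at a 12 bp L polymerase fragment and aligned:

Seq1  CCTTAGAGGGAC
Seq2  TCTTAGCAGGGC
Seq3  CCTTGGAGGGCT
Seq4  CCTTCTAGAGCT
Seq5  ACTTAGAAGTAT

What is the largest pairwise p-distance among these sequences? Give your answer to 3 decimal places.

0.667

Pairwise Hamming distances:
  Seq1 vs Seq2: 4
  Seq1 vs Seq3: 3
  Seq1 vs Seq4: 5
  Seq1 vs Seq5: 4
  Seq2 vs Seq3: 6
  Seq2 vs Seq4: 8
  Seq2 vs Seq5: 5
  Seq3 vs Seq4: 3
  Seq3 vs Seq5: 5
  Seq4 vs Seq5: 7
The largest is 8 mismatches, between Seq2 and Seq4; p = 8/12 = 0.667.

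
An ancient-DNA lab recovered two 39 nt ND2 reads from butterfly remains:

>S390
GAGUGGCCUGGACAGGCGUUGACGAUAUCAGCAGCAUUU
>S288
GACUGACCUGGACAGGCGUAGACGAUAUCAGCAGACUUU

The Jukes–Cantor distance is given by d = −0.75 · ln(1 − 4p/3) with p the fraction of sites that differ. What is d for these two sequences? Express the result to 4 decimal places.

0.1406

The sequences differ at positions 3 (G/C), 6 (G/A), 20 (U/A), 35 (C/A), 36 (A/C).
p = 5/39 = 0.128205.
d = −0.75 · ln(1 − (4/3)·0.128205) = −0.75 · ln(0.829060) = −0.75 · (-0.187463) = 0.1406.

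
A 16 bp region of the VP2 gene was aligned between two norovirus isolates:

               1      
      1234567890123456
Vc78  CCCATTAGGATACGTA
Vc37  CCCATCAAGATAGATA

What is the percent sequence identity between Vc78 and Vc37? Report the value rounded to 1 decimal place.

75.0%

Differing sites — 6:T/C; 8:G/A; 13:C/G; 14:G/A.
12 of the 16 sites match, so the percent identity is 12/16 × 100 = 75.0%.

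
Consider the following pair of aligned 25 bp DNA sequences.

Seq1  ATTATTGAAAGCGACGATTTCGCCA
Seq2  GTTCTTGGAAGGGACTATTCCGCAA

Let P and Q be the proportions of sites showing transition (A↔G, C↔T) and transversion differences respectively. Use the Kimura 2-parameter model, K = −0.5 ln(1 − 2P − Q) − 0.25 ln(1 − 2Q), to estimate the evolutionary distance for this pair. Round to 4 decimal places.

The sequences differ at positions 1 (A/G, transition), 4 (A/C, transversion), 8 (A/G, transition), 12 (C/G, transversion), 16 (G/T, transversion), 20 (T/C, transition), 24 (C/A, transversion).
Of the 7 differences, 3 transitions and 4 transversions over 25 sites: P = 3/25 = 0.120000, Q = 4/25 = 0.160000.
d = −0.5·ln(0.600000) − 0.25·ln(0.680000) = −0.5·(-0.510826) − 0.25·(-0.385662) = 0.3518.

0.3518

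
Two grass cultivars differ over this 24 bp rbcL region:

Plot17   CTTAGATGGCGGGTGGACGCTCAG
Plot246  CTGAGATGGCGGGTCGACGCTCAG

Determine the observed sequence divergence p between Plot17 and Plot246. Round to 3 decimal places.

0.083

Differing sites — 3:T/G; 15:G/C.
There are 2 differences over 24 sites, so p = 2/24 = 0.083.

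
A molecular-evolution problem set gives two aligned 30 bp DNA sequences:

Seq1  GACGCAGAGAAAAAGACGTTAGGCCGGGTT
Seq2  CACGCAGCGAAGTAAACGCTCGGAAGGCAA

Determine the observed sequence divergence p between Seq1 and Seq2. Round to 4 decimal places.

0.4000

The sequences differ at positions 1 (G/C), 8 (A/C), 12 (A/G), 13 (A/T), 15 (G/A), 19 (T/C), 21 (A/C), 24 (C/A), 25 (C/A), 28 (G/C), 29 (T/A), 30 (T/A).
There are 12 differences over 30 sites, so p = 12/30 = 0.4000.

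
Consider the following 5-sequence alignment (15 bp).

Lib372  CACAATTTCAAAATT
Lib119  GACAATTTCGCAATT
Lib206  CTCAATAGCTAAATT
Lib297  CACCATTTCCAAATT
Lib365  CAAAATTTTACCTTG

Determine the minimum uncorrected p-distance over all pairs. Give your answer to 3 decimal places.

Pairwise Hamming distances:
  Lib372 vs Lib119: 3
  Lib372 vs Lib206: 4
  Lib372 vs Lib297: 2
  Lib372 vs Lib365: 6
  Lib119 vs Lib206: 6
  Lib119 vs Lib297: 4
  Lib119 vs Lib365: 7
  Lib206 vs Lib297: 5
  Lib206 vs Lib365: 10
  Lib297 vs Lib365: 8
The smallest is 2 mismatches, between Lib372 and Lib297; p = 2/15 = 0.133.

0.133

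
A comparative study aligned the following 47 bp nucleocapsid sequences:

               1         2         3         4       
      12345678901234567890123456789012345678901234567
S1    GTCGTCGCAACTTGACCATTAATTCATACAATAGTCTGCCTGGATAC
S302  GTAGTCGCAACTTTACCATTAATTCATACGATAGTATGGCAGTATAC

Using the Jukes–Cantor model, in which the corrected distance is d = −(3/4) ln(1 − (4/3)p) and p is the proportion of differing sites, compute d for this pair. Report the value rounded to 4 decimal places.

Mismatches occur at site 3 (C↔A), site 14 (G↔T), site 30 (A↔G), site 36 (C↔A), site 39 (C↔G), site 41 (T↔A), site 43 (G↔T).
p = 7/47 = 0.148936.
d = −0.75 · ln(1 − (4/3)·0.148936) = −0.75 · ln(0.801419) = −0.75 · (-0.221371) = 0.1660.

0.1660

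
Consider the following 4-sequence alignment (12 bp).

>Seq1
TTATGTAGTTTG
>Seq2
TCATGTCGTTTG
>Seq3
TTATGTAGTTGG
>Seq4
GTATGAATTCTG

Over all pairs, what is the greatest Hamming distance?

Pairwise Hamming distances:
  Seq1 vs Seq2: 2
  Seq1 vs Seq3: 1
  Seq1 vs Seq4: 4
  Seq2 vs Seq3: 3
  Seq2 vs Seq4: 6
  Seq3 vs Seq4: 5
The largest is 6, between Seq2 and Seq4.

6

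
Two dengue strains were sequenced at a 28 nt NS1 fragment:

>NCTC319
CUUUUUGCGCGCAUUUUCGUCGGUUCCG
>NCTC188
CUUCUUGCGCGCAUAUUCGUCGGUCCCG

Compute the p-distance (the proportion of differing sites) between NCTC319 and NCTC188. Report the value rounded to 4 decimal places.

Differing sites — 4:U/C; 15:U/A; 25:U/C.
There are 3 differences over 28 sites, so p = 3/28 = 0.1071.

0.1071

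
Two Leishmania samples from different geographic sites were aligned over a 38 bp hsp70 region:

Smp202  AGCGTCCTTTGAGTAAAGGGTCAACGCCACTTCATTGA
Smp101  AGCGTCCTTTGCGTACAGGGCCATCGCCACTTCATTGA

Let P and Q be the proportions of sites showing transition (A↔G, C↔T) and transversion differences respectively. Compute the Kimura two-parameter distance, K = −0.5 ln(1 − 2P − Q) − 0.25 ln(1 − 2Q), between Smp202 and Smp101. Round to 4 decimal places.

Differing sites — 12:A/C (Tv); 16:A/C (Tv); 21:T/C (Ti); 24:A/T (Tv).
Of the 4 differences, 1 transition and 3 transversions over 38 sites: P = 1/38 = 0.026316, Q = 3/38 = 0.078947.
d = −0.5·ln(0.868421) − 0.25·ln(0.842106) = −0.5·(-0.141079) − 0.25·(-0.171849) = 0.1135.

0.1135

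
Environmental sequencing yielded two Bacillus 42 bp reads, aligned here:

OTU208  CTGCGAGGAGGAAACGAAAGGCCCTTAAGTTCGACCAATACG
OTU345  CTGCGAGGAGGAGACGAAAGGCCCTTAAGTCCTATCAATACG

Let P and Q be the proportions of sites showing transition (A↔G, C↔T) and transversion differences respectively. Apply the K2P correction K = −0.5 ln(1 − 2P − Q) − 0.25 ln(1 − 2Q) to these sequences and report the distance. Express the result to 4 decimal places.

0.1034

The sequences differ at positions 13 (A/G, transition), 31 (T/C, transition), 33 (G/T, transversion), 35 (C/T, transition).
Of the 4 differences, 3 transitions and 1 transversion over 42 sites: P = 3/42 = 0.071429, Q = 1/42 = 0.023810.
d = −0.5·ln(0.833332) − 0.25·ln(0.952380) = −0.5·(-0.182323) − 0.25·(-0.048791) = 0.1034.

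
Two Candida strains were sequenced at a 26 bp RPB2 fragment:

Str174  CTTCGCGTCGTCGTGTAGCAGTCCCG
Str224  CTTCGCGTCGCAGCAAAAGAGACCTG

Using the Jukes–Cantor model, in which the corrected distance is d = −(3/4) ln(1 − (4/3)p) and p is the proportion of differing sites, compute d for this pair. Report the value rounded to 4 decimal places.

0.4643

Mismatches occur at site 11 (T↔C), site 12 (C↔A), site 14 (T↔C), site 15 (G↔A), site 16 (T↔A), site 18 (G↔A), site 19 (C↔G), site 22 (T↔A), site 25 (C↔T).
p = 9/26 = 0.346154.
d = −0.75 · ln(1 − (4/3)·0.346154) = −0.75 · ln(0.538461) = −0.75 · (-0.619040) = 0.4643.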